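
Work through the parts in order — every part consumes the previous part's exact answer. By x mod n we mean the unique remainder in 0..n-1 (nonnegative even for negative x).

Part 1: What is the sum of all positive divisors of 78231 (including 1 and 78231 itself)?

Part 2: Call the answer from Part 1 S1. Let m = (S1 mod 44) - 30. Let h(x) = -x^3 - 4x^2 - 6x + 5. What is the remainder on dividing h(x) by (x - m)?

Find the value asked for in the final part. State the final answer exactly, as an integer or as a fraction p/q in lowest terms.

Part 1: 78231 = 3 * 89 * 293; sigma = (1 + 3) * (1 + 89) * (1 + 293) = 4 * 90 * 294 = 105840; answer 105840
Part 2: S1 = 105840; m = -10; remainder = value at the root: -1*(-10)^3 - 4*(-10)^2 - 6*(-10)^1 + 5 = (1000) + (-400) + (60) + (5) = 665; answer 665

665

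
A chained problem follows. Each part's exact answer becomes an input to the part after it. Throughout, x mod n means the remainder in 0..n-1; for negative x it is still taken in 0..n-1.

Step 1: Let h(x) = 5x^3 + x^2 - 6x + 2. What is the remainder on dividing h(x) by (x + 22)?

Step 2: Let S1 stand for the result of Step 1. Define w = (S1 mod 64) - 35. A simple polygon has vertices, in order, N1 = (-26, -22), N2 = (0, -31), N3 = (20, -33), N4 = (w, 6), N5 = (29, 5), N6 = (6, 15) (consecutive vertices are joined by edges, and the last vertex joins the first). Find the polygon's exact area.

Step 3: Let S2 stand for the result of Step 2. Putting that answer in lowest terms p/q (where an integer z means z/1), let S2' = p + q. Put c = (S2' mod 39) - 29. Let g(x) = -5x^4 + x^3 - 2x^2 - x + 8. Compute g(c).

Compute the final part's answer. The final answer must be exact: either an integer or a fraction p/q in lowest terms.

Step 1: remainder = value at the root: 5*(-22)^3 + 1*(-22)^2 - 6*(-22)^1 + 2 = (-53240) + (484) + (132) + (2) = -52622; answer -52622
Step 2: S1 = -52622; w = 15; cross terms: (-26*-31 - 0*-22)=806, (0*-33 - 20*-31)=620, (20*6 - 15*-33)=615, (15*5 - 29*6)=-99, (29*15 - 6*5)=405, (6*-22 - -26*15)=258; twice the area = |2605| = 2605; area = 2605/2; answer 2605/2
Step 3: S2 = 2605/2; threaded value p + q = 2607; c = 4; -5*(4)^4 + 1*(4)^3 - 2*(4)^2 - 1*(4)^1 + 8 = (-1280) + (64) + (-32) + (-4) + (8) = -1244; answer -1244

-1244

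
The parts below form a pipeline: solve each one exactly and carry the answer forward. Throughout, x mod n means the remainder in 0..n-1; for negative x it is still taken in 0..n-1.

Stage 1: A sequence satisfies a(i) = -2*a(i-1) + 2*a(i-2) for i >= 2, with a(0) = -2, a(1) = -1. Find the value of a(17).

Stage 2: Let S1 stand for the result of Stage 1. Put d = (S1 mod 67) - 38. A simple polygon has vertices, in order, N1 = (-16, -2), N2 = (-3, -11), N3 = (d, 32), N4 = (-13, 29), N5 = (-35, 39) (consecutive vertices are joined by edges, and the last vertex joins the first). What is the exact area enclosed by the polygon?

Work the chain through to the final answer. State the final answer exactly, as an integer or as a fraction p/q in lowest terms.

Stage 1: a(2) = -2*(-1) + 2*(-2) = -2; iterating: a(2)=-2, a(3)=2, a(4)=-8, a(5)=20, a(6)=-56, a(7)=152, a(8)=-416, a(9)=1136, a(10)=-3104, a(11)=8480, a(12)=-23168, a(13)=63296, a(14)=-172928, a(15)=472448, a(16)=-1290752, a(17)=3526400; answer 3526400
Stage 2: S1 = 3526400; d = 18; cross terms: (-16*-11 - -3*-2)=170, (-3*32 - 18*-11)=102, (18*29 - -13*32)=938, (-13*39 - -35*29)=508, (-35*-2 - -16*39)=694; twice the area = |2412| = 2412; area = 1206; answer 1206

1206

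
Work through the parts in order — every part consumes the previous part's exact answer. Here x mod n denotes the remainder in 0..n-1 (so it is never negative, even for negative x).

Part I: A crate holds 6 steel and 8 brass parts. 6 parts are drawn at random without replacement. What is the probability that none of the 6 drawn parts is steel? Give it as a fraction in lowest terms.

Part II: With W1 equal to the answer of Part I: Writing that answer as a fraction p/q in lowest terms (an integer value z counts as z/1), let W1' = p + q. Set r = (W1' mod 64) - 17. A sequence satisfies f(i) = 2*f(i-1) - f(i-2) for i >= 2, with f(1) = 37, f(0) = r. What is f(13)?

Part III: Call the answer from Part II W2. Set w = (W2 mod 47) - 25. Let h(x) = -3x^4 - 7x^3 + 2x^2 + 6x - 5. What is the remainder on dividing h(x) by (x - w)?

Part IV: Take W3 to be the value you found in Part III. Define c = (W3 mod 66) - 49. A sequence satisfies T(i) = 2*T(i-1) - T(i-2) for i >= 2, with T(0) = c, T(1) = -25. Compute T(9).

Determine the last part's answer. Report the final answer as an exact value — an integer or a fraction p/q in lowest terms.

-321

Part I: total draws C(14,6) = 3003; favorable C(8,6) = 28; P = 4/429; answer 4/429
Part II: W1 = 4/429; threaded value p + q = 433; r = 32; f(2) = 2*(37) - 1*(32) = 42; iterating: f(2)=42, f(3)=47, f(4)=52, f(5)=57, f(6)=62, f(7)=67, f(8)=72, f(9)=77, f(10)=82, f(11)=87, f(12)=92, f(13)=97; answer 97
Part III: W2 = 97; w = -22; remainder = value at the root: -3*(-22)^4 - 7*(-22)^3 + 2*(-22)^2 + 6*(-22)^1 - 5 = (-702768) + (74536) + (968) + (-132) + (-5) = -627401; answer -627401
Part IV: W3 = -627401; c = 12; T(2) = 2*(-25) - 1*(12) = -62; iterating: T(2)=-62, T(3)=-99, T(4)=-136, T(5)=-173, T(6)=-210, T(7)=-247, T(8)=-284, T(9)=-321; answer -321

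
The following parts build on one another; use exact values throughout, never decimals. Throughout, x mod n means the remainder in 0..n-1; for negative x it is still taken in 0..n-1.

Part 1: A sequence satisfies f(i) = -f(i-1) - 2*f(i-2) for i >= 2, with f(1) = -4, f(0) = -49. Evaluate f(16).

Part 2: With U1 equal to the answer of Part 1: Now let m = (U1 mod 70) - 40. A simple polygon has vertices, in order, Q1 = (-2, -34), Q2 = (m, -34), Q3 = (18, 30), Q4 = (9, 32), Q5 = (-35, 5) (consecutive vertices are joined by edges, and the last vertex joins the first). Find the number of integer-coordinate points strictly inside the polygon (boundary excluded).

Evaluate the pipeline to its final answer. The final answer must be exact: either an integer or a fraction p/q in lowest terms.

Part 1: f(2) = -1*(-4) - 2*(-49) = 102; iterating: f(2)=102, f(3)=-94, f(4)=-110, f(5)=298, f(6)=-78, f(7)=-518, f(8)=674, f(9)=362, f(10)=-1710, f(11)=986, f(12)=2434, f(13)=-4406, f(14)=-462, f(15)=9274, f(16)=-8350; answer -8350
Part 2: U1 = -8350; m = 10; cross terms: (-2*-34 - 10*-34)=408, (10*30 - 18*-34)=912, (18*32 - 9*30)=306, (9*5 - -35*32)=1165, (-35*-34 - -2*5)=1200; twice the area = |3991| = 3991; area = 3991/2; boundary points = 12 + 8 + 1 + 1 + 3 = 25; strictly interior points = area - boundary/2 + 1 = 1984; answer 1984

1984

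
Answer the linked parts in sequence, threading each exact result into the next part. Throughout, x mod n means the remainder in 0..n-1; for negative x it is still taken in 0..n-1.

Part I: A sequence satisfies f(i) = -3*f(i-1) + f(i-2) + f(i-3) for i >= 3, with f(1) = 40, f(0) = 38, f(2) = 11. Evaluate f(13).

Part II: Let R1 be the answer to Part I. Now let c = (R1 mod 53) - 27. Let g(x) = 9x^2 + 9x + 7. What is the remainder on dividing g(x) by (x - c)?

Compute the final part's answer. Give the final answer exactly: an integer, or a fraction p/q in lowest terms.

Part I: f(3) = -3*(11) + 1*(40) + 1*(38) = 45; iterating: f(3)=45, f(4)=-84, f(5)=308, f(6)=-963, f(7)=3113, f(8)=-9994, f(9)=32132, f(10)=-103277, f(11)=331969, f(12)=-1067052, f(13)=3429848; answer 3429848
Part II: R1 = 3429848; c = -21; remainder = value at the root: 9*(-21)^2 + 9*(-21)^1 + 7 = (3969) + (-189) + (7) = 3787; answer 3787

3787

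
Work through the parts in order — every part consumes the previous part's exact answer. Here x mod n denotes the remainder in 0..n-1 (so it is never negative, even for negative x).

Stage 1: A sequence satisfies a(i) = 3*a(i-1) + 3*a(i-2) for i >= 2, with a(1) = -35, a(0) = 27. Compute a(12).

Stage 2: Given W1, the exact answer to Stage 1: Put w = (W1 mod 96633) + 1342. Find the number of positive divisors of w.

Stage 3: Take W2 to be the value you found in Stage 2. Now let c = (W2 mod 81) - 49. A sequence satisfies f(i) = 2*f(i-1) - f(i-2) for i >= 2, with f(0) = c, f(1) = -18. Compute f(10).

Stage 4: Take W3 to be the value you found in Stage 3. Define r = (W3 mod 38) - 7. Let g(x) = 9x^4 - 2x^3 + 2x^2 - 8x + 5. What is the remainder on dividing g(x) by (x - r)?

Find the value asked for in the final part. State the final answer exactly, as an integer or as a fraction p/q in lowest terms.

5489349

Stage 1: a(2) = 3*(-35) + 3*(27) = -24; iterating: a(2)=-24, a(3)=-177, a(4)=-603, a(5)=-2340, a(6)=-8829, a(7)=-33507, a(8)=-127008, a(9)=-481545, a(10)=-1825659, a(11)=-6921612, a(12)=-26241813; answer -26241813
Stage 2: W1 = -26241813; w = 43705; 43705 = 5 * 8741; number of divisors = (1+1) * (1+1) = 4; answer 4
Stage 3: W2 = 4; c = -45; f(2) = 2*(-18) - 1*(-45) = 9; iterating: f(2)=9, f(3)=36, f(4)=63, f(5)=90, f(6)=117, f(7)=144, f(8)=171, f(9)=198, f(10)=225; answer 225
Stage 4: W3 = 225; r = 28; remainder = value at the root: 9*(28)^4 - 2*(28)^3 + 2*(28)^2 - 8*(28)^1 + 5 = (5531904) + (-43904) + (1568) + (-224) + (5) = 5489349; answer 5489349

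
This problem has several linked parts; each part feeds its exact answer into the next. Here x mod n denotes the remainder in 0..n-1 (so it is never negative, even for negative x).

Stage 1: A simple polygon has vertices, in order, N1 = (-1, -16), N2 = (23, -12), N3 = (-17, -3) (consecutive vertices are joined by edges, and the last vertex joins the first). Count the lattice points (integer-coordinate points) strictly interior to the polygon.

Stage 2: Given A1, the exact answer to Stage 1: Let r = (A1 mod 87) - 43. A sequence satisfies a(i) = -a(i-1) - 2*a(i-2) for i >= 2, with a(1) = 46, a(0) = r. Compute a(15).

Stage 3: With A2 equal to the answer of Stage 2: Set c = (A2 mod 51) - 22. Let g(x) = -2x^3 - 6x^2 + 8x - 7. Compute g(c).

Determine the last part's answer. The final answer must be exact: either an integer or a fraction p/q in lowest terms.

-7

Stage 1: cross terms: (-1*-12 - 23*-16)=380, (23*-3 - -17*-12)=-273, (-17*-16 - -1*-3)=269; twice the area = |376| = 376; area = 188; boundary points = 4 + 1 + 1 = 6; strictly interior points = area - boundary/2 + 1 = 186; answer 186
Stage 2: A1 = 186; r = -31; a(2) = -1*(46) - 2*(-31) = 16; iterating: a(2)=16, a(3)=-108, a(4)=76, a(5)=140, a(6)=-292, a(7)=12, a(8)=572, a(9)=-596, a(10)=-548, a(11)=1740, a(12)=-644, a(13)=-2836, a(14)=4124, a(15)=1548; answer 1548
Stage 3: A2 = 1548; c = -4; -2*(-4)^3 - 6*(-4)^2 + 8*(-4)^1 - 7 = (128) + (-96) + (-32) + (-7) = -7; answer -7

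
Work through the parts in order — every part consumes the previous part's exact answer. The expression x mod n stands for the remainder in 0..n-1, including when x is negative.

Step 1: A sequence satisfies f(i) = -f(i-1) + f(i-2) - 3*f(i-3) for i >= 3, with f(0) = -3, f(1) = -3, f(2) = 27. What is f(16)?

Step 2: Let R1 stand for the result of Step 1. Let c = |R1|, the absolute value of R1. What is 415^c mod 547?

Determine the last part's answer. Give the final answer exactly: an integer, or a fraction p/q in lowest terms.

64

Step 1: f(3) = -1*(27) + 1*(-3) - 3*(-3) = -21; iterating: f(3)=-21, f(4)=57, f(5)=-159, f(6)=279, f(7)=-609, f(8)=1365, f(9)=-2811, f(10)=6003, f(11)=-12909, f(12)=27345, f(13)=-58263, f(14)=124335, f(15)=-264633, f(16)=563757; answer 563757
Step 2: R1 = 563757; c = 563757; squarings mod 547: 415^1=415, 415^2=467, 415^4=383, 415^8=93, 415^16=444, 415^32=216, 415^64=161, 415^128=212, 415^256=90, 415^512=442, 415^1024=85, 415^2048=114, 415^4096=415, 415^8192=467, 415^16384=383, 415^32768=93, 415^65536=444, 415^131072=216, 415^262144=161, 415^524288=212; 415^563757 = 415^1 * 415^4 * 415^8 * 415^32 * 415^512 * 415^2048 * 415^4096 * 415^32768 * 415^524288 = 64 (mod 547); answer 64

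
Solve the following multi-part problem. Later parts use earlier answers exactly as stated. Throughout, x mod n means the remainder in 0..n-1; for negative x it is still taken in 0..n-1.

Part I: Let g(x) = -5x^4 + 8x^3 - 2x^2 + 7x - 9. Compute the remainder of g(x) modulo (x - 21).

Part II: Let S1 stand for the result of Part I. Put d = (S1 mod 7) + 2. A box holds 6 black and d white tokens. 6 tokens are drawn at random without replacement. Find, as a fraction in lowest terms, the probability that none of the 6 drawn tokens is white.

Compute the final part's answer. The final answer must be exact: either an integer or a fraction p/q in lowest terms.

1/1716

Part I: remainder = value at the root: -5*(21)^4 + 8*(21)^3 - 2*(21)^2 + 7*(21)^1 - 9 = (-972405) + (74088) + (-882) + (147) + (-9) = -899061; answer -899061
Part II: S1 = -899061; d = 7; total draws C(13,6) = 1716; favorable C(6,6) = 1; P = 1/1716; answer 1/1716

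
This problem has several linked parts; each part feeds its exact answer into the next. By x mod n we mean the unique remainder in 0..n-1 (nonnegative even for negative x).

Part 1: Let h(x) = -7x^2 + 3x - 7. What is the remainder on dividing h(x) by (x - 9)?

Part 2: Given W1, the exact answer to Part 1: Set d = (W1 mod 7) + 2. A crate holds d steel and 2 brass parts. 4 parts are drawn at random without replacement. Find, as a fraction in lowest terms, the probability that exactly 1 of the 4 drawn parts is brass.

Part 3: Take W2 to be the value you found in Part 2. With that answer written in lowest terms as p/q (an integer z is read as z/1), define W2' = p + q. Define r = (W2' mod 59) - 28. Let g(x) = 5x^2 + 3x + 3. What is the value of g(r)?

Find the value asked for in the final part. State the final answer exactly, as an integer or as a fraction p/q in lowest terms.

113

Part 1: remainder = value at the root: -7*(9)^2 + 3*(9)^1 - 7 = (-567) + (27) + (-7) = -547; answer -547
Part 2: W1 = -547; d = 8; total draws C(10,4) = 210; favorable C(2,1)*C(8,3) = 112; P = 8/15; answer 8/15
Part 3: W2 = 8/15; threaded value p + q = 23; r = -5; 5*(-5)^2 + 3*(-5)^1 + 3 = (125) + (-15) + (3) = 113; answer 113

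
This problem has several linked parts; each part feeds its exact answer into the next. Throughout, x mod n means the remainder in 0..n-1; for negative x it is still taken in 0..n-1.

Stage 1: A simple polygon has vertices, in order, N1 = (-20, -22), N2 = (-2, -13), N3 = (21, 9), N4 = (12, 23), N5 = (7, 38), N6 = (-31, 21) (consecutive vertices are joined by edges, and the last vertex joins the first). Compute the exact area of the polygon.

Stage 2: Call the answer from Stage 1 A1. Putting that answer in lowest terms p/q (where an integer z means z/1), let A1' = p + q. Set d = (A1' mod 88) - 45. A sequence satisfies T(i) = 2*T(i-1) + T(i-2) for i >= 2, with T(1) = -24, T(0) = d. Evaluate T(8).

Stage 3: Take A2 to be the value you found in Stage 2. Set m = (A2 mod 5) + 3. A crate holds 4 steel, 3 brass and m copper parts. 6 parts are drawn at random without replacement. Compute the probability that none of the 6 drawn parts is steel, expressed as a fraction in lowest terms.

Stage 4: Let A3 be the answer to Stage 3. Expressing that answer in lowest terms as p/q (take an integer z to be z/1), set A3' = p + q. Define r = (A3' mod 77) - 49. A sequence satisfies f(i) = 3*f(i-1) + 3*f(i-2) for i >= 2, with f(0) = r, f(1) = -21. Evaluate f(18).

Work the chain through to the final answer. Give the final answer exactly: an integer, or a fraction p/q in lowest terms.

-11482904736

Stage 1: cross terms: (-20*-13 - -2*-22)=216, (-2*9 - 21*-13)=255, (21*23 - 12*9)=375, (12*38 - 7*23)=295, (7*21 - -31*38)=1325, (-31*-22 - -20*21)=1102; twice the area = |3568| = 3568; area = 1784; answer 1784
Stage 2: A1 = 1784; threaded value p + q = 1785; d = -20; T(2) = 2*(-24) + 1*(-20) = -68; iterating: T(2)=-68, T(3)=-160, T(4)=-388, T(5)=-936, T(6)=-2260, T(7)=-5456, T(8)=-13172; answer -13172
Stage 3: A2 = -13172; m = 6; total draws C(13,6) = 1716; favorable C(9,6) = 84; P = 7/143; answer 7/143
Stage 4: A3 = 7/143; threaded value p + q = 150; r = 24; f(2) = 3*(-21) + 3*(24) = 9; iterating: f(2)=9, f(3)=-36, f(4)=-81, f(5)=-351, f(6)=-1296, f(7)=-4941, f(8)=-18711, f(9)=-70956, f(10)=-269001, f(11)=-1019871, f(12)=-3866616, f(13)=-14659461, f(14)=-55578231, f(15)=-210713076, f(16)=-798873921, f(17)=-3028760991, f(18)=-11482904736; answer -11482904736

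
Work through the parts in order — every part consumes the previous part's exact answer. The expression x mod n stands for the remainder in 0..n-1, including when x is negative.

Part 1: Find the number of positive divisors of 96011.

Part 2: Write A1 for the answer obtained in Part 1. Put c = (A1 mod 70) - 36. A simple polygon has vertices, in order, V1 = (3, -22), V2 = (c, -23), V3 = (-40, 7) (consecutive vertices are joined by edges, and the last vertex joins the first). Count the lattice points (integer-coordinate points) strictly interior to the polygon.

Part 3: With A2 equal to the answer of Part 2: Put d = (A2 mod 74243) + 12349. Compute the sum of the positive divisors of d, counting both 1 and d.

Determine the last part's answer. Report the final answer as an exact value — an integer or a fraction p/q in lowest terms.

13120

Part 1: 96011 = 67 * 1433; number of divisors = (1+1) * (1+1) = 4; answer 4
Part 2: A1 = 4; c = -32; cross terms: (3*-23 - -32*-22)=-773, (-32*7 - -40*-23)=-1144, (-40*-22 - 3*7)=859; twice the area = |-1058| = 1058; area = 529; boundary points = 1 + 2 + 1 = 4; strictly interior points = area - boundary/2 + 1 = 528; answer 528
Part 3: A2 = 528; d = 12877; 12877 = 79 * 163; sigma = (1 + 79) * (1 + 163) = 80 * 164 = 13120; answer 13120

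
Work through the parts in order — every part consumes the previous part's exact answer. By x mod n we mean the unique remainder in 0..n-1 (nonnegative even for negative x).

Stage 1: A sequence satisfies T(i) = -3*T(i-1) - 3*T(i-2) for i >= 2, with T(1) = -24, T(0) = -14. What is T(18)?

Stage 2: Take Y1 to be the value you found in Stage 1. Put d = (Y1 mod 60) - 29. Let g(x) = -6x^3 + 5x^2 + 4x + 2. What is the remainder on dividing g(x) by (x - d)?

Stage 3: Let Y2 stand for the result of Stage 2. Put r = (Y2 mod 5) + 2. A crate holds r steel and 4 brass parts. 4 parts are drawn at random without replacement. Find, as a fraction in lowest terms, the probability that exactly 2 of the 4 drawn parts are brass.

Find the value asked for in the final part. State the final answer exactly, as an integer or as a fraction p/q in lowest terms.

18/35

Stage 1: T(2) = -3*(-24) - 3*(-14) = 114; iterating: T(2)=114, T(3)=-270, T(4)=468, T(5)=-594, T(6)=378, T(7)=648, T(8)=-3078, T(9)=7290, T(10)=-12636, T(11)=16038, T(12)=-10206, T(13)=-17496, T(14)=83106, T(15)=-196830, T(16)=341172, T(17)=-433026, T(18)=275562; answer 275562
Stage 2: Y1 = 275562; d = 13; remainder = value at the root: -6*(13)^3 + 5*(13)^2 + 4*(13)^1 + 2 = (-13182) + (845) + (52) + (2) = -12283; answer -12283
Stage 3: Y2 = -12283; r = 4; total draws C(8,4) = 70; favorable C(4,2)*C(4,2) = 36; P = 18/35; answer 18/35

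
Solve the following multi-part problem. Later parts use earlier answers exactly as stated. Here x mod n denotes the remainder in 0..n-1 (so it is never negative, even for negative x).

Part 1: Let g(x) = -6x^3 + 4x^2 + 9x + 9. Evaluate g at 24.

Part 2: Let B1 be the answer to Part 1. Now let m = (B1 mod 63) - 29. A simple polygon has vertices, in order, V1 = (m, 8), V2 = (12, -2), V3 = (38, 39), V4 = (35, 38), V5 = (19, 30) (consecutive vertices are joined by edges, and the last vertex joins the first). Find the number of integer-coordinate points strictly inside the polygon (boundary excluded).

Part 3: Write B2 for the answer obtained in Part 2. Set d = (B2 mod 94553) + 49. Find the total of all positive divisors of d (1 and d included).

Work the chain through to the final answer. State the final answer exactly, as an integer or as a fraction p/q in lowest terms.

Part 1: -6*(24)^3 + 4*(24)^2 + 9*(24)^1 + 9 = (-82944) + (2304) + (216) + (9) = -80415; answer -80415
Part 2: B1 = -80415; m = 7; cross terms: (7*-2 - 12*8)=-110, (12*39 - 38*-2)=544, (38*38 - 35*39)=79, (35*30 - 19*38)=328, (19*8 - 7*30)=-58; twice the area = |783| = 783; area = 783/2; boundary points = 5 + 1 + 1 + 8 + 2 = 17; strictly interior points = area - boundary/2 + 1 = 384; answer 384
Part 3: B2 = 384; d = 433; 433 is prime, so its only divisors are 1 and 433; sigma = 1 + 433 = 434; answer 434

434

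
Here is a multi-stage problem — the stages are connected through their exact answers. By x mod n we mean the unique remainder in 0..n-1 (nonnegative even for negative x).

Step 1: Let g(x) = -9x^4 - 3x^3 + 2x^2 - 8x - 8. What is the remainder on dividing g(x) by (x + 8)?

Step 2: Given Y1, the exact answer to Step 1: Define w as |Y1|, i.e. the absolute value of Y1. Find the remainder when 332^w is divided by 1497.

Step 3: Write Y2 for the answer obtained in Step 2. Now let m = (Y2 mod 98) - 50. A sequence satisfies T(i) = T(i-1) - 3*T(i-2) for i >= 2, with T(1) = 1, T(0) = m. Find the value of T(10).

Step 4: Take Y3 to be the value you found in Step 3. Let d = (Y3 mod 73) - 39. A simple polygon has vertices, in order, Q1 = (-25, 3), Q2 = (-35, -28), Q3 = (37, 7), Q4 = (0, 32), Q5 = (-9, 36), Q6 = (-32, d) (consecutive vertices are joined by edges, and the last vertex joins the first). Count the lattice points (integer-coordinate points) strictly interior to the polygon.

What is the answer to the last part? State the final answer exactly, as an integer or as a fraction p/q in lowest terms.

2324

Step 1: remainder = value at the root: -9*(-8)^4 - 3*(-8)^3 + 2*(-8)^2 - 8*(-8)^1 - 8 = (-36864) + (1536) + (128) + (64) + (-8) = -35144; answer -35144
Step 2: Y1 = -35144; w = 35144; squarings mod 1497: 332^1=332, 332^2=943, 332^4=31, 332^8=961, 332^16=1369, 332^32=1414, 332^64=901, 332^128=427, 332^256=1192, 332^512=211, 332^1024=1108, 332^2048=124, 332^4096=406, 332^8192=166, 332^16384=610, 332^32768=844; 332^35144 = 332^8 * 332^64 * 332^256 * 332^2048 * 332^32768 = 382 (mod 1497); answer 382
Step 3: Y2 = 382; m = 38; T(2) = 1*(1) - 3*(38) = -113; iterating: T(2)=-113, T(3)=-116, T(4)=223, T(5)=571, T(6)=-98, T(7)=-1811, T(8)=-1517, T(9)=3916, T(10)=8467; answer 8467
Step 4: Y3 = 8467; d = 33; cross terms: (-25*-28 - -35*3)=805, (-35*7 - 37*-28)=791, (37*32 - 0*7)=1184, (0*36 - -9*32)=288, (-9*33 - -32*36)=855, (-32*3 - -25*33)=729; twice the area = |4652| = 4652; area = 2326; boundary points = 1 + 1 + 1 + 1 + 1 + 1 = 6; strictly interior points = area - boundary/2 + 1 = 2324; answer 2324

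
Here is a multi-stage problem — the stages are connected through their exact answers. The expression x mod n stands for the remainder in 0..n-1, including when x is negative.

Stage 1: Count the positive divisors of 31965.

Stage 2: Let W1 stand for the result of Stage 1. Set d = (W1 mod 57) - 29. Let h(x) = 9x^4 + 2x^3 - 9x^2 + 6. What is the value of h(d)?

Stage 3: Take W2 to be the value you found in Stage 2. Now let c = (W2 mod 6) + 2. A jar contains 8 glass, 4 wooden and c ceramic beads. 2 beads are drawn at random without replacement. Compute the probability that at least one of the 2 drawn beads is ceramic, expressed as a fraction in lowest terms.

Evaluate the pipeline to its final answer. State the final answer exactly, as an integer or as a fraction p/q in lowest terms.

Stage 1: 31965 = 3 * 5 * 2131; number of divisors = (1+1) * (1+1) * (1+1) = 8; answer 8
Stage 2: W1 = 8; d = -21; 9*(-21)^4 + 2*(-21)^3 - 9*(-21)^2 + 6 = (1750329) + (-18522) + (-3969) + (6) = 1727844; answer 1727844
Stage 3: W2 = 1727844; c = 2; total draws C(14,2) = 91; complement C(12,2) = 66; favorable 91 - 66 = 25; P = 25/91; answer 25/91

25/91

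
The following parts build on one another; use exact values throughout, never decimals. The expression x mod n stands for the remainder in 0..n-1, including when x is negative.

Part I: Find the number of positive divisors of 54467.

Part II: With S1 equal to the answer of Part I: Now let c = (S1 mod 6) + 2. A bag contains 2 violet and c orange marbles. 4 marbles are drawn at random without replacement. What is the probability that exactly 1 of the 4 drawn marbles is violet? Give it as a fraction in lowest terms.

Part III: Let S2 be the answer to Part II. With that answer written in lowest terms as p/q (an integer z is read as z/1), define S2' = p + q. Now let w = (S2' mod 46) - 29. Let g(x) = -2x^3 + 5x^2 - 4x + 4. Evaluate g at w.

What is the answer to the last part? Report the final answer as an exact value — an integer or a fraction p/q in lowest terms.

640

Part I: 54467 = 7 * 31 * 251; number of divisors = (1+1) * (1+1) * (1+1) = 8; answer 8
Part II: S1 = 8; c = 4; total draws C(6,4) = 15; favorable C(2,1)*C(4,3) = 8; P = 8/15; answer 8/15
Part III: S2 = 8/15; threaded value p + q = 23; w = -6; -2*(-6)^3 + 5*(-6)^2 - 4*(-6)^1 + 4 = (432) + (180) + (24) + (4) = 640; answer 640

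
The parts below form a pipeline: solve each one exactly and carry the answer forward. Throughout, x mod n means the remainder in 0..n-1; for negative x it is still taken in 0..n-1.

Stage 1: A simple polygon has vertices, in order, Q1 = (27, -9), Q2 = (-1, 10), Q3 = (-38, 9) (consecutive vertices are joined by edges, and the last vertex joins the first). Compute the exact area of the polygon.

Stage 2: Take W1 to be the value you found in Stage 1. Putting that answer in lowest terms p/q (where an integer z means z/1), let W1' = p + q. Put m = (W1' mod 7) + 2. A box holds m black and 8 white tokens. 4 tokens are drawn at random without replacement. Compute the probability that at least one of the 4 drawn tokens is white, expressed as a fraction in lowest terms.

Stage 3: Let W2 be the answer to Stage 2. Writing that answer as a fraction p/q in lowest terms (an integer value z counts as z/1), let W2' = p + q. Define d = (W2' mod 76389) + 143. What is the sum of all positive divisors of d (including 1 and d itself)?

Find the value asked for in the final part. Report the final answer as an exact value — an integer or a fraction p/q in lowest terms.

504

Stage 1: cross terms: (27*10 - -1*-9)=261, (-1*9 - -38*10)=371, (-38*-9 - 27*9)=99; twice the area = |731| = 731; area = 731/2; answer 731/2
Stage 2: W1 = 731/2; threaded value p + q = 733; m = 7; total draws C(15,4) = 1365; complement C(7,4) = 35; favorable 1365 - 35 = 1330; P = 38/39; answer 38/39
Stage 3: W2 = 38/39; threaded value p + q = 77; d = 220; 220 = 2^2 * 5 * 11; sigma = (1 + 2 + 4) * (1 + 5) * (1 + 11) = 7 * 6 * 12 = 504; answer 504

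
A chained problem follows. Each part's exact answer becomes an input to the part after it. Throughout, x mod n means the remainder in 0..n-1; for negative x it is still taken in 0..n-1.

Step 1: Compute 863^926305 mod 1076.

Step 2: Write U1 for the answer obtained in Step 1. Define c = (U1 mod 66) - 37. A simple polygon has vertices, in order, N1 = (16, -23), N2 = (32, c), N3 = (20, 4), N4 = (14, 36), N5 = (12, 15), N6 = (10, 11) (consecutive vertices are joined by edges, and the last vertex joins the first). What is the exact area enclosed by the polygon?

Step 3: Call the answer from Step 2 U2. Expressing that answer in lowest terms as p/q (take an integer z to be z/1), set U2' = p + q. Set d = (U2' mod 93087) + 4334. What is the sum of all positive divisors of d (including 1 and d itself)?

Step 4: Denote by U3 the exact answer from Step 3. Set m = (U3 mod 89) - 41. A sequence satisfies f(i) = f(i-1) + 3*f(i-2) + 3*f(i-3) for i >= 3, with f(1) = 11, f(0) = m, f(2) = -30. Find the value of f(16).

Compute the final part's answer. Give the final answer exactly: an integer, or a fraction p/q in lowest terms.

Step 1: squarings mod 1076: 863^1=863, 863^2=177, 863^4=125, 863^8=561, 863^16=529, 863^32=81, 863^64=105, 863^128=265, 863^256=285, 863^512=525, 863^1024=169, 863^2048=585, 863^4096=57, 863^8192=21, 863^16384=441, 863^32768=801, 863^65536=305, 863^131072=489, 863^262144=249, 863^524288=669; 863^926305 = 863^1 * 863^32 * 863^64 * 863^512 * 863^8192 * 863^131072 * 863^262144 * 863^524288 = 419 (mod 1076); answer 419
Step 2: U1 = 419; c = -14; cross terms: (16*-14 - 32*-23)=512, (32*4 - 20*-14)=408, (20*36 - 14*4)=664, (14*15 - 12*36)=-222, (12*11 - 10*15)=-18, (10*-23 - 16*11)=-406; twice the area = |938| = 938; area = 469; answer 469
Step 3: U2 = 469; threaded value p + q = 470; d = 4804; 4804 = 2^2 * 1201; sigma = (1 + 2 + 4) * (1 + 1201) = 7 * 1202 = 8414; answer 8414
Step 4: U3 = 8414; m = 7; f(3) = 1*(-30) + 3*(11) + 3*(7) = 24; iterating: f(3)=24, f(4)=-33, f(5)=-51, f(6)=-78, f(7)=-330, f(8)=-717, f(9)=-1941, f(10)=-5082, f(11)=-13056, f(12)=-34125, f(13)=-88539, f(14)=-230082, f(15)=-598074, f(16)=-1553937; answer -1553937

-1553937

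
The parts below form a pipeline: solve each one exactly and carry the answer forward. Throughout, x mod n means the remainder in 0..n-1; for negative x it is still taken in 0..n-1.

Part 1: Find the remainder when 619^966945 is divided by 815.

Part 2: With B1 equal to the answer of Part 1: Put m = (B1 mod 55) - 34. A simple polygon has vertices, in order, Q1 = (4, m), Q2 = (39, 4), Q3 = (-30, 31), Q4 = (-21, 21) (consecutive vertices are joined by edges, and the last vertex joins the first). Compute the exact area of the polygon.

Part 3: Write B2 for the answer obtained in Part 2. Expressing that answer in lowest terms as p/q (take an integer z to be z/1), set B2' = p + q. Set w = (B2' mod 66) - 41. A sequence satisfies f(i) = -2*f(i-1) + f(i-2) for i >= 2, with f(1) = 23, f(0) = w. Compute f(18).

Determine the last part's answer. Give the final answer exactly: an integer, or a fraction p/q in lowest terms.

Part 1: squarings mod 815: 619^1=619, 619^2=111, 619^4=96, 619^8=251, 619^16=246, 619^32=206, 619^64=56, 619^128=691, 619^256=706, 619^512=471, 619^1024=161, 619^2048=656, 619^4096=16, 619^8192=256, 619^16384=336, 619^32768=426, 619^65536=546, 619^131072=641, 619^262144=121, 619^524288=786; 619^966945 = 619^1 * 619^32 * 619^256 * 619^16384 * 619^32768 * 619^131072 * 619^262144 * 619^524288 = 669 (mod 815); answer 669
Part 2: B1 = 669; m = -25; cross terms: (4*4 - 39*-25)=991, (39*31 - -30*4)=1329, (-30*21 - -21*31)=21, (-21*-25 - 4*21)=441; twice the area = |2782| = 2782; area = 1391; answer 1391
Part 3: B2 = 1391; threaded value p + q = 1392; w = -35; f(2) = -2*(23) + 1*(-35) = -81; iterating: f(2)=-81, f(3)=185, f(4)=-451, f(5)=1087, f(6)=-2625, f(7)=6337, f(8)=-15299, f(9)=36935, f(10)=-89169, f(11)=215273, f(12)=-519715, f(13)=1254703, f(14)=-3029121, f(15)=7312945, f(16)=-17655011, f(17)=42622967, f(18)=-102900945; answer -102900945

-102900945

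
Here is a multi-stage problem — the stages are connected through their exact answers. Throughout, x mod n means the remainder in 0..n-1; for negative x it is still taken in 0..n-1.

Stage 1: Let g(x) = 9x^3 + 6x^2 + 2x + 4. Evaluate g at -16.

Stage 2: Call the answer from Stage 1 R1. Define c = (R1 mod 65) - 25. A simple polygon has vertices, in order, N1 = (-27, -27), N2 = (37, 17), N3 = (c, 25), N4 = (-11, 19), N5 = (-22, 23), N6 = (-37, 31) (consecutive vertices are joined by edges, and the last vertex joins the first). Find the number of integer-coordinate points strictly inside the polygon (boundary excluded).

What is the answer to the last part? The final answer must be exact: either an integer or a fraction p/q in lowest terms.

Stage 1: 9*(-16)^3 + 6*(-16)^2 + 2*(-16)^1 + 4 = (-36864) + (1536) + (-32) + (4) = -35356; answer -35356
Stage 2: R1 = -35356; c = -21; cross terms: (-27*17 - 37*-27)=540, (37*25 - -21*17)=1282, (-21*19 - -11*25)=-124, (-11*23 - -22*19)=165, (-22*31 - -37*23)=169, (-37*-27 - -27*31)=1836; twice the area = |3868| = 3868; area = 1934; boundary points = 4 + 2 + 2 + 1 + 1 + 2 = 12; strictly interior points = area - boundary/2 + 1 = 1929; answer 1929

1929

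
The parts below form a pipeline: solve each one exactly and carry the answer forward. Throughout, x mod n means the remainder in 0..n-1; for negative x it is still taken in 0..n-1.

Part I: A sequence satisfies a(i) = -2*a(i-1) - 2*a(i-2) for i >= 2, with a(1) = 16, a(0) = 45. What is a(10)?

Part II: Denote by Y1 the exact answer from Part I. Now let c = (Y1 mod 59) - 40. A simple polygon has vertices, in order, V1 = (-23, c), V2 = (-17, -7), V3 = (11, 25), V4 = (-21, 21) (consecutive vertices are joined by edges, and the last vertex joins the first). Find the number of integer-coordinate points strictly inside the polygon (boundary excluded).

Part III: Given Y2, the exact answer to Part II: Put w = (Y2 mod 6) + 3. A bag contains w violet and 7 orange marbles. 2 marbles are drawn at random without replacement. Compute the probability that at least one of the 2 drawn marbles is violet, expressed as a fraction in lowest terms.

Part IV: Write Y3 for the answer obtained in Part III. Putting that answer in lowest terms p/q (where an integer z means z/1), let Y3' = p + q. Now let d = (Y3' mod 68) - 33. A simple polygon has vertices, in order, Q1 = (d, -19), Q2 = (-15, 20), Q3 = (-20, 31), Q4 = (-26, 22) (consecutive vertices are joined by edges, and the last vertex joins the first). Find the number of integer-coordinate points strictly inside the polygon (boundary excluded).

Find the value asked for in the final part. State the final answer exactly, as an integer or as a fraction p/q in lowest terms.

264

Part I: a(2) = -2*(16) - 2*(45) = -122; iterating: a(2)=-122, a(3)=212, a(4)=-180, a(5)=-64, a(6)=488, a(7)=-848, a(8)=720, a(9)=256, a(10)=-1952; answer -1952
Part II: Y1 = -1952; c = 14; cross terms: (-23*-7 - -17*14)=399, (-17*25 - 11*-7)=-348, (11*21 - -21*25)=756, (-21*14 - -23*21)=189; twice the area = |996| = 996; area = 498; boundary points = 3 + 4 + 4 + 1 = 12; strictly interior points = area - boundary/2 + 1 = 493; answer 493
Part III: Y2 = 493; w = 4; total draws C(11,2) = 55; complement C(7,2) = 21; favorable 55 - 21 = 34; P = 34/55; answer 34/55
Part IV: Y3 = 34/55; threaded value p + q = 89; d = -12; cross terms: (-12*20 - -15*-19)=-525, (-15*31 - -20*20)=-65, (-20*22 - -26*31)=366, (-26*-19 - -12*22)=758; twice the area = |534| = 534; area = 267; boundary points = 3 + 1 + 3 + 1 = 8; strictly interior points = area - boundary/2 + 1 = 264; answer 264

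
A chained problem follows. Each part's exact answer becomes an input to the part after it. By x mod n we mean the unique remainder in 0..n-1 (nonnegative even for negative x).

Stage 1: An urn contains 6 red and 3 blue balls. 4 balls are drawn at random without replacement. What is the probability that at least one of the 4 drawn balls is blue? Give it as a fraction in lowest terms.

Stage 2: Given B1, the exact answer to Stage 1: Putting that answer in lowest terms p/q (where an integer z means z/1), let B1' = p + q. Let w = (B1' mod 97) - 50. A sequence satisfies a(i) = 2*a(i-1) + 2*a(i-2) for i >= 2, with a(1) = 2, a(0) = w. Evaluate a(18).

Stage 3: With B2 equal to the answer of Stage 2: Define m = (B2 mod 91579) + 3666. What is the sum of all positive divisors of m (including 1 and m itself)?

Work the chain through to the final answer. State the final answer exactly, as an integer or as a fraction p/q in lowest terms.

63960

Stage 1: total draws C(9,4) = 126; complement C(6,4) = 15; favorable 126 - 15 = 111; P = 37/42; answer 37/42
Stage 2: B1 = 37/42; threaded value p + q = 79; w = 29; a(2) = 2*(2) + 2*(29) = 62; iterating: a(2)=62, a(3)=128, a(4)=380, a(5)=1016, a(6)=2792, a(7)=7616, a(8)=20816, a(9)=56864, a(10)=155360, a(11)=424448, a(12)=1159616, a(13)=3168128, a(14)=8655488, a(15)=23647232, a(16)=64605440, a(17)=176505344, a(18)=482221568; answer 482221568
Stage 3: B2 = 482221568; m = 61799; 61799 = 29 * 2131; sigma = (1 + 29) * (1 + 2131) = 30 * 2132 = 63960; answer 63960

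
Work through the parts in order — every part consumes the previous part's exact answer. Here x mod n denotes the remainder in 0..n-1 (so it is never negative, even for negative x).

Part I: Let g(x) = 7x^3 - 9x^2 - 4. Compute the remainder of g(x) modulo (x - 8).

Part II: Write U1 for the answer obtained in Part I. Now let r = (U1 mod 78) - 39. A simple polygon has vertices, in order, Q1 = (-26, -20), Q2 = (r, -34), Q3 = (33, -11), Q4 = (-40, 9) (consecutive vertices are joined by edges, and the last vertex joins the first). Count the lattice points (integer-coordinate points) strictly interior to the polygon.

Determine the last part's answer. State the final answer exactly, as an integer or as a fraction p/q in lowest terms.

Part I: remainder = value at the root: 7*(8)^3 - 9*(8)^2 - 4 = (3584) + (-576) + (-4) = 3004; answer 3004
Part II: U1 = 3004; r = 1; cross terms: (-26*-34 - 1*-20)=904, (1*-11 - 33*-34)=1111, (33*9 - -40*-11)=-143, (-40*-20 - -26*9)=1034; twice the area = |2906| = 2906; area = 1453; boundary points = 1 + 1 + 1 + 1 = 4; strictly interior points = area - boundary/2 + 1 = 1452; answer 1452

1452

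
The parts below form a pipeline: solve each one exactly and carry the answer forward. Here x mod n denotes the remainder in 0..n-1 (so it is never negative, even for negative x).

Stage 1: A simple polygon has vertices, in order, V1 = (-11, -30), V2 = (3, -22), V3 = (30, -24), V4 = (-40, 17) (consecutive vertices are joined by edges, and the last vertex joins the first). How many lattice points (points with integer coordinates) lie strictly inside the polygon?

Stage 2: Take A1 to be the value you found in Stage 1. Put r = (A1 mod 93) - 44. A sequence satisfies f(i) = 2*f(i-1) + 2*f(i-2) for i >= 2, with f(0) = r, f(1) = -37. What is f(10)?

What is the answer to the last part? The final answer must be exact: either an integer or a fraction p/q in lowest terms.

-22240

Stage 1: cross terms: (-11*-22 - 3*-30)=332, (3*-24 - 30*-22)=588, (30*17 - -40*-24)=-450, (-40*-30 - -11*17)=1387; twice the area = |1857| = 1857; area = 1857/2; boundary points = 2 + 1 + 1 + 1 = 5; strictly interior points = area - boundary/2 + 1 = 927; answer 927
Stage 2: A1 = 927; r = 46; f(2) = 2*(-37) + 2*(46) = 18; iterating: f(2)=18, f(3)=-38, f(4)=-40, f(5)=-156, f(6)=-392, f(7)=-1096, f(8)=-2976, f(9)=-8144, f(10)=-22240; answer -22240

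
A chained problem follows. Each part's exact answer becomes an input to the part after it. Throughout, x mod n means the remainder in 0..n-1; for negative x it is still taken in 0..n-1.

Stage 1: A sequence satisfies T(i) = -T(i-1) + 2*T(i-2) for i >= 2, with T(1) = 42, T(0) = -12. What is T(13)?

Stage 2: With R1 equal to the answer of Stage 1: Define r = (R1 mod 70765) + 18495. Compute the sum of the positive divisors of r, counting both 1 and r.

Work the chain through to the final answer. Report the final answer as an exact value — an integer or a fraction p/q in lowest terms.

26320

Stage 1: T(2) = -1*(42) + 2*(-12) = -66; iterating: T(2)=-66, T(3)=150, T(4)=-282, T(5)=582, T(6)=-1146, T(7)=2310, T(8)=-4602, T(9)=9222, T(10)=-18426, T(11)=36870, T(12)=-73722, T(13)=147462; answer 147462
Stage 2: R1 = 147462; r = 24427; 24427 = 13 * 1879; sigma = (1 + 13) * (1 + 1879) = 14 * 1880 = 26320; answer 26320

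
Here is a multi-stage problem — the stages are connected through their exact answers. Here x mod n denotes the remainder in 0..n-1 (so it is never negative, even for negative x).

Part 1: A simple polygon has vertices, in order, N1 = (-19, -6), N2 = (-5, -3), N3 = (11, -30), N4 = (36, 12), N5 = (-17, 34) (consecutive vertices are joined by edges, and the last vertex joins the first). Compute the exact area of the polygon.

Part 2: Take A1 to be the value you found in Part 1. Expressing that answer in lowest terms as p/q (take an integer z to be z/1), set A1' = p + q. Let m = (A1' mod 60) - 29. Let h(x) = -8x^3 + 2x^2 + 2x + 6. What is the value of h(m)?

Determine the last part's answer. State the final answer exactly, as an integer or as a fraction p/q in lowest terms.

196742

Part 1: cross terms: (-19*-3 - -5*-6)=27, (-5*-30 - 11*-3)=183, (11*12 - 36*-30)=1212, (36*34 - -17*12)=1428, (-17*-6 - -19*34)=748; twice the area = |3598| = 3598; area = 1799; answer 1799
Part 2: A1 = 1799; threaded value p + q = 1800; m = -29; -8*(-29)^3 + 2*(-29)^2 + 2*(-29)^1 + 6 = (195112) + (1682) + (-58) + (6) = 196742; answer 196742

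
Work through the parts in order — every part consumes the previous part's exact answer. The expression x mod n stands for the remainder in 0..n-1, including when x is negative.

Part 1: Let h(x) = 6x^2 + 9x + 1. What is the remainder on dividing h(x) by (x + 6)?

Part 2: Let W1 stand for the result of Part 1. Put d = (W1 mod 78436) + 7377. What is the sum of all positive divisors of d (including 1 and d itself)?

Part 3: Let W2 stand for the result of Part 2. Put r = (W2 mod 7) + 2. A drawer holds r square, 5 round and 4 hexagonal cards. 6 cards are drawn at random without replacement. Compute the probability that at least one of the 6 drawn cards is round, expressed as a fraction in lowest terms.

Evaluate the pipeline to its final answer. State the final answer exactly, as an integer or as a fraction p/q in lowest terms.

461/462

Part 1: remainder = value at the root: 6*(-6)^2 + 9*(-6)^1 + 1 = (216) + (-54) + (1) = 163; answer 163
Part 2: W1 = 163; d = 7540; 7540 = 2^2 * 5 * 13 * 29; sigma = (1 + 2 + 4) * (1 + 5) * (1 + 13) * (1 + 29) = 7 * 6 * 14 * 30 = 17640; answer 17640
Part 3: W2 = 17640; r = 2; total draws C(11,6) = 462; complement C(6,6) = 1; favorable 462 - 1 = 461; P = 461/462; answer 461/462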